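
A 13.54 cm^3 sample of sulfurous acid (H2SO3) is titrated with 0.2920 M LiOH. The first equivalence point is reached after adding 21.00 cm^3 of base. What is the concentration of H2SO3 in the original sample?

0.453 M

n(LiOH) = 0.2920 x 0.02100 = 0.006132 mol.
At the first equivalence point, 1 mol OH^- react per mol H2SO3, so n(H2SO3) = 0.006132 / 1 = 0.006132 mol.
[H2SO3] = 0.006132 / 0.01354 L = 0.453 M.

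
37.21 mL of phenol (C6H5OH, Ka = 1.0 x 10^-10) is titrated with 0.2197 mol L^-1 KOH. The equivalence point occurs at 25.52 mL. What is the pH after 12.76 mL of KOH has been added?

12.76 mL is exactly half the equivalence volume (25.52/2), i.e. the half-equivalence point.
There, n(HA) = n(A^-), so pH = pKa = -log(1.0 x 10^-10) = 10.00.

10.00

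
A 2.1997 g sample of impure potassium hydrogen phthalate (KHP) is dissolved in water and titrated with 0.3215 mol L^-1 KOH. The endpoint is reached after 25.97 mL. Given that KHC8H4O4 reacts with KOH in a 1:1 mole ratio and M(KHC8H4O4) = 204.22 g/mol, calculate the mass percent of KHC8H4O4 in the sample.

77.5%

n(KOH) = 0.3215 x 0.02597 = 0.008349 mol.
n(KHC8H4O4) = 0.008349 / 1 = 0.008349 mol.
mass of KHC8H4O4 = 0.008349 x 204.22 = 1.705 g.
% purity = 1.705 / 2.1997 x 100 = 77.5%.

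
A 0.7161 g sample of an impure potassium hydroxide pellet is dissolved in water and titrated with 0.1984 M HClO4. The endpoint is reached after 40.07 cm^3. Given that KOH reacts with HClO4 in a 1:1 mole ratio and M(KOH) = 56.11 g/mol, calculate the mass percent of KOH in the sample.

62.3%

n(HClO4) = 0.1984 x 0.04007 = 0.007950 mol.
n(KOH) = 0.007950 / 1 = 0.007950 mol.
mass of KOH = 0.007950 x 56.11 = 0.4461 g.
% purity = 0.4461 / 0.7161 x 100 = 62.3%.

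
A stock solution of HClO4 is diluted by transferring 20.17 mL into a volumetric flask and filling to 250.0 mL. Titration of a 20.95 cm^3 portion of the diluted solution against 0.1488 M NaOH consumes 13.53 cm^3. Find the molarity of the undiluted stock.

1.19 M

n(NaOH) = 0.1488 x 0.01353 = 0.002013 mol.
n(HClO4) in the aliquot = 0.002013 mol.
[diluted HClO4] = 0.002013 / 0.02095 = 0.09610 M.
Dilution factor = 250.0/20.17 = 12.39, so [stock] = 0.09610 x 12.39 = 1.19 M.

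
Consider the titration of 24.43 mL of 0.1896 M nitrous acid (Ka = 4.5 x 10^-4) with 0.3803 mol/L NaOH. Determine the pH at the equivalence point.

n(HNO2) = 0.1896 x 0.02443 = 0.004632 mol; V(NaOH) at equivalence = 0.004632/0.3803 = 0.01218 L.
At equivalence all the acid is converted to NO2-; total volume = 0.02443 + 0.01218 = 0.03661 L, so [NO2-] = 0.004632/0.03661 = 0.1265 M.
Kb = Kw/Ka = 1.0e-14 / 4.5 x 10^-4 = 2.22e-11.
[OH^-] = sqrt(Kb x [NO2-]) = sqrt(2.22e-11 x 0.1265) = 1.68e-6 M.
pOH = 5.78, so pH = 14.00 - 5.78 = 8.22.

8.22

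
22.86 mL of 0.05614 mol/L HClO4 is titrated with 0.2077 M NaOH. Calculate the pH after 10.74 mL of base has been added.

n(acid) = 0.05614 x 0.02286 = 0.001283 mol; n(NaOH) added = 0.2077 x 0.01074 = 0.002231 mol.
Base is in excess by 0.002231 - 0.001283 = 0.0009473 mol in a total volume of 0.03360 L.
[OH^-] = 0.0009473/0.03360 = 0.02819 M, so pOH = 1.55 and pH = 14.00 - 1.55 = 12.45.

12.45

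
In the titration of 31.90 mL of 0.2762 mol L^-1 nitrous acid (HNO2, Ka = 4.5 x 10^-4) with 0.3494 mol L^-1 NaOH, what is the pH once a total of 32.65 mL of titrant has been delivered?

n(acid) = 0.2762 x 0.03190 = 0.008811 mol; n(NaOH) added = 0.3494 x 0.03265 = 0.01141 mol.
Base is in excess by 0.01141 - 0.008811 = 0.002597 mol in a total volume of 0.06455 L.
[OH^-] = 0.002597/0.06455 = 0.04023 M, so pOH = 1.40 and pH = 14.00 - 1.40 = 12.60.

12.60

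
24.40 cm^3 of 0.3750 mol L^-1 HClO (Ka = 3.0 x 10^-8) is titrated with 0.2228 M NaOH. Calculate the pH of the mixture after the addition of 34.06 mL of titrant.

8.21

Initial n(HClO) = 0.3750 x 0.02440 = 0.009150 mol.
n(NaOH) added = 0.2228 x 0.03406 = 0.007589 mol, converting that many moles of HClO to ClO-.
Remaining n(HClO) = 0.001561 mol; n(ClO-) = 0.007589 mol.
By Henderson-Hasselbalch, pH = pKa + log([A^-]/[HA]) = 7.52 + log(0.007589/0.001561) = 7.52 + (+0.69) = 8.21.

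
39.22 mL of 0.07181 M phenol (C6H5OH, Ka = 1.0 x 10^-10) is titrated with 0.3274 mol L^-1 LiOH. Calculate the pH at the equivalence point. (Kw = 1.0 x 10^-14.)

11.39

n(C6H5OH) = 0.07181 x 0.03922 = 0.002816 mol; V(LiOH) at equivalence = 0.002816/0.3274 = 0.008602 L.
At equivalence all the acid is converted to C6H5O-; total volume = 0.03922 + 0.008602 = 0.04782 L, so [C6H5O-] = 0.002816/0.04782 = 0.05889 M.
Kb = Kw/Ka = 1.0e-14 / 1.0 x 10^-10 = 0.000100.
[OH^-] = sqrt(Kb x [C6H5O-]) = sqrt(0.000100 x 0.05889) = 0.00243 M.
pOH = 2.61, so pH = 14.00 - 2.61 = 11.39.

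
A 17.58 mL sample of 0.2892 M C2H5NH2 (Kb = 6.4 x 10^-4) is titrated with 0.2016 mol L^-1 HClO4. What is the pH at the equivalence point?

5.87

n(C2H5NH2) = 0.2892 x 0.01758 = 0.005084 mol; V(HClO4) at equivalence = 0.005084/0.2016 = 0.02522 L.
At equivalence the base is fully converted to C2H5NH3+; total volume = 0.04280 L, so [C2H5NH3+] = 0.005084/0.04280 = 0.1188 M.
Ka(C2H5NH3+) = Kw/Kb = 1.0e-14 / 6.4 x 10^-4 = 1.56e-11.
[H^+] = sqrt(Ka x [C2H5NH3+]) = sqrt(1.56e-11 x 0.1188) = 1.36e-6 M.
pH = -log(1.36e-6) = 5.87.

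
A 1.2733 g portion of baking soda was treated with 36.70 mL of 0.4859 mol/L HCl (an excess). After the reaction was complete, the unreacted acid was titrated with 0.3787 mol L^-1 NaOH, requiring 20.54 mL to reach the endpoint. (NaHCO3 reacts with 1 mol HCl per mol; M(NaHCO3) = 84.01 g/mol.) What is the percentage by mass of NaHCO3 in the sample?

Total n(HCl) added = 0.4859 x 0.03670 = 0.01783 mol.
n(NaOH) used = 0.3787 x 0.02054 = 0.007778 mol, which equals the excess n(HCl).
So n(HCl) consumed by the sample = 0.01783 - 0.007778 = 0.01005 mol.
n(NaHCO3) = 0.01005 / 1 = 0.01005 mol.
mass NaHCO3 = 0.01005 x 84.01 = 0.8446 g, so %NaHCO3 = 0.8446/1.2733 x 100 = 66.3%.

66.3%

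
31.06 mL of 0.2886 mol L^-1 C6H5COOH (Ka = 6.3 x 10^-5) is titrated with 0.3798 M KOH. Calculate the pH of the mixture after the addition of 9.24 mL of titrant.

4.01

Initial n(C6H5COOH) = 0.2886 x 0.03106 = 0.008964 mol.
n(KOH) added = 0.3798 x 0.009240 = 0.003509 mol, converting that many moles of C6H5COOH to C6H5COO-.
Remaining n(C6H5COOH) = 0.005455 mol; n(C6H5COO-) = 0.003509 mol.
By Henderson-Hasselbalch, pH = pKa + log([A^-]/[HA]) = 4.20 + log(0.003509/0.005455) = 4.20 + (-0.19) = 4.01.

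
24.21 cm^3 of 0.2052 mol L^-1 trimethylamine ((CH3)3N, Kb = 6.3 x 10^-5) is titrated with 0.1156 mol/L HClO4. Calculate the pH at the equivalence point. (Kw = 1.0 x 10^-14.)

5.47

n((CH3)3N) = 0.2052 x 0.02421 = 0.004968 mol; V(HClO4) at equivalence = 0.004968/0.1156 = 0.04297 L.
At equivalence the base is fully converted to (CH3)3NH+; total volume = 0.06718 L, so [(CH3)3NH+] = 0.004968/0.06718 = 0.07394 M.
Ka((CH3)3NH+) = Kw/Kb = 1.0e-14 / 6.3 x 10^-5 = 1.59e-10.
[H^+] = sqrt(Ka x [(CH3)3NH+]) = sqrt(1.59e-10 x 0.07394) = 3.43e-6 M.
pH = -log(3.43e-6) = 5.47.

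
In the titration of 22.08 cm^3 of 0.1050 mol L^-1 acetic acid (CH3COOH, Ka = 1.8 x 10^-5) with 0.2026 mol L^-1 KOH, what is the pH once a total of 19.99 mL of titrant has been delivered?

n(acid) = 0.1050 x 0.02208 = 0.002318 mol; n(KOH) added = 0.2026 x 0.01999 = 0.004050 mol.
Base is in excess by 0.004050 - 0.002318 = 0.001732 mol in a total volume of 0.04207 L.
[OH^-] = 0.001732/0.04207 = 0.04116 M, so pOH = 1.39 and pH = 14.00 - 1.39 = 12.61.

12.61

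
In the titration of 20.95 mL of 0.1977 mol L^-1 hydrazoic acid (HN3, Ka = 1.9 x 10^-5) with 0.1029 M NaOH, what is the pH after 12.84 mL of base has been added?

Initial n(HN3) = 0.1977 x 0.02095 = 0.004142 mol.
n(NaOH) added = 0.1029 x 0.01284 = 0.001321 mol, converting that many moles of HN3 to N3-.
Remaining n(HN3) = 0.002821 mol; n(N3-) = 0.001321 mol.
By Henderson-Hasselbalch, pH = pKa + log([A^-]/[HA]) = 4.72 + log(0.001321/0.002821) = 4.72 + (-0.33) = 4.39.

4.39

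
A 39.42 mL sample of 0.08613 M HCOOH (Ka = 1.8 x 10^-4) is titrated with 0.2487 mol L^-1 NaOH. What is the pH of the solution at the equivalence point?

8.28

n(HCOOH) = 0.08613 x 0.03942 = 0.003395 mol; V(NaOH) at equivalence = 0.003395/0.2487 = 0.01365 L.
At equivalence all the acid is converted to HCOO-; total volume = 0.03942 + 0.01365 = 0.05307 L, so [HCOO-] = 0.003395/0.05307 = 0.06397 M.
Kb = Kw/Ka = 1.0e-14 / 1.8 x 10^-4 = 5.56e-11.
[OH^-] = sqrt(Kb x [HCOO-]) = sqrt(5.56e-11 x 0.06397) = 1.89e-6 M.
pOH = 5.72, so pH = 14.00 - 5.72 = 8.28.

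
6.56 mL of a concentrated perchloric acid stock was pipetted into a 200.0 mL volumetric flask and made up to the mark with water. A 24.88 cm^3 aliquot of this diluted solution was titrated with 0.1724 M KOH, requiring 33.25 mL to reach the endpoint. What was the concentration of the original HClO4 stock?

7.02 M

n(KOH) = 0.1724 x 0.03325 = 0.005732 mol.
n(HClO4) in the aliquot = 0.005732 mol.
[diluted HClO4] = 0.005732 / 0.02488 = 0.2304 M.
Dilution factor = 200.0/6.560 = 30.49, so [stock] = 0.2304 x 30.49 = 7.02 M.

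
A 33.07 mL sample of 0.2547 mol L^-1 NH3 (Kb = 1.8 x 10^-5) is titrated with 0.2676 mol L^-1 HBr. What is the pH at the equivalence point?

5.07

n(NH3) = 0.2547 x 0.03307 = 0.008423 mol; V(HBr) at equivalence = 0.008423/0.2676 = 0.03148 L.
At equivalence the base is fully converted to NH4+; total volume = 0.06455 L, so [NH4+] = 0.008423/0.06455 = 0.1305 M.
Ka(NH4+) = Kw/Kb = 1.0e-14 / 1.8 x 10^-5 = 5.56e-10.
[H^+] = sqrt(Ka x [NH4+]) = sqrt(5.56e-10 x 0.1305) = 8.51e-6 M.
pH = -log(8.51e-6) = 5.07.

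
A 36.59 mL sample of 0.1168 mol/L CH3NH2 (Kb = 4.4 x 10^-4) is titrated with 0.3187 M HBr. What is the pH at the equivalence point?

5.86

n(CH3NH2) = 0.1168 x 0.03659 = 0.004274 mol; V(HBr) at equivalence = 0.004274/0.3187 = 0.01341 L.
At equivalence the base is fully converted to CH3NH3+; total volume = 0.05000 L, so [CH3NH3+] = 0.004274/0.05000 = 0.08547 M.
Ka(CH3NH3+) = Kw/Kb = 1.0e-14 / 4.4 x 10^-4 = 2.27e-11.
[H^+] = sqrt(Ka x [CH3NH3+]) = sqrt(2.27e-11 x 0.08547) = 1.39e-6 M.
pH = -log(1.39e-6) = 5.86.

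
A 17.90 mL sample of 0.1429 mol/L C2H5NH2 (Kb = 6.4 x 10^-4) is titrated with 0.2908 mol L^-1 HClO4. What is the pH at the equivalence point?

5.91

n(C2H5NH2) = 0.1429 x 0.01790 = 0.002558 mol; V(HClO4) at equivalence = 0.002558/0.2908 = 0.008796 L.
At equivalence the base is fully converted to C2H5NH3+; total volume = 0.02670 L, so [C2H5NH3+] = 0.002558/0.02670 = 0.09582 M.
Ka(C2H5NH3+) = Kw/Kb = 1.0e-14 / 6.4 x 10^-4 = 1.56e-11.
[H^+] = sqrt(Ka x [C2H5NH3+]) = sqrt(1.56e-11 x 0.09582) = 1.22e-6 M.
pH = -log(1.22e-6) = 5.91.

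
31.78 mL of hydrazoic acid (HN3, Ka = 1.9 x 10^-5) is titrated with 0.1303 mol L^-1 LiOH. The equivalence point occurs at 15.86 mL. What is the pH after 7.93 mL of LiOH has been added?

7.93 mL is exactly half the equivalence volume (15.86/2), i.e. the half-equivalence point.
There, n(HA) = n(A^-), so pH = pKa = -log(1.9 x 10^-5) = 4.72.

4.72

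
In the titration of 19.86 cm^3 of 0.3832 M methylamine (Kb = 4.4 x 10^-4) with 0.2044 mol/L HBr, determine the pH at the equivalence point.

5.76

n(CH3NH2) = 0.3832 x 0.01986 = 0.007610 mol; V(HBr) at equivalence = 0.007610/0.2044 = 0.03723 L.
At equivalence the base is fully converted to CH3NH3+; total volume = 0.05709 L, so [CH3NH3+] = 0.007610/0.05709 = 0.1333 M.
Ka(CH3NH3+) = Kw/Kb = 1.0e-14 / 4.4 x 10^-4 = 2.27e-11.
[H^+] = sqrt(Ka x [CH3NH3+]) = sqrt(2.27e-11 x 0.1333) = 1.74e-6 M.
pH = -log(1.74e-6) = 5.76.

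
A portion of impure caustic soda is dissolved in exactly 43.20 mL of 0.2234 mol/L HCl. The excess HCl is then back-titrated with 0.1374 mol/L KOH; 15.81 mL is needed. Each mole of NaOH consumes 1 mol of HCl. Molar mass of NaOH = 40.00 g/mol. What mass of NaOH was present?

0.299 g

Total n(HCl) added = 0.2234 x 0.04320 = 0.009651 mol.
n(KOH) used = 0.1374 x 0.01581 = 0.002172 mol, which equals the excess n(HCl).
So n(HCl) consumed by the sample = 0.009651 - 0.002172 = 0.007479 mol.
n(NaOH) = 0.007479 / 1 = 0.007479 mol.
mass = 0.007479 mol x 40.00 g/mol = 0.299 g.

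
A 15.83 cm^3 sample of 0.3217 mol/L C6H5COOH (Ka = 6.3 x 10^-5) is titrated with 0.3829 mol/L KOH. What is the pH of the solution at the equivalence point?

n(C6H5COOH) = 0.3217 x 0.01583 = 0.005093 mol; V(KOH) at equivalence = 0.005093/0.3829 = 0.01330 L.
At equivalence all the acid is converted to C6H5COO-; total volume = 0.01583 + 0.01330 = 0.02913 L, so [C6H5COO-] = 0.005093/0.02913 = 0.1748 M.
Kb = Kw/Ka = 1.0e-14 / 6.3 x 10^-5 = 1.59e-10.
[OH^-] = sqrt(Kb x [C6H5COO-]) = sqrt(1.59e-10 x 0.1748) = 5.27e-6 M.
pOH = 5.28, so pH = 14.00 - 5.28 = 8.72.

8.72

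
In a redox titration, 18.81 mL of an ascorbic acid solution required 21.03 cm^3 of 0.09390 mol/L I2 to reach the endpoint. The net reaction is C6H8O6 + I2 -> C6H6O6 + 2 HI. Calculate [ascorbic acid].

n(I2) = 0.09390 x 0.02103 = 0.001975 mol.
From the balanced equation, 1 mol I2 reacts with 1 mol ascorbic acid, so n(ascorbic acid) = 0.001975 x 1/1 = 0.001975 mol.
[ascorbic acid] = 0.001975 / 0.01881 L = 0.105 M.

0.105 M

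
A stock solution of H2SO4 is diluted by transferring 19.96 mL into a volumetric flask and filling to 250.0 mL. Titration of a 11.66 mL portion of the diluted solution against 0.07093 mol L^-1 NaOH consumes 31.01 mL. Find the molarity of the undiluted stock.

1.18 M

n(NaOH) = 0.07093 x 0.03101 = 0.002200 mol.
n(H2SO4) in the aliquot = 0.002200 x 1/2 = 0.001100 mol.
[diluted H2SO4] = 0.001100 / 0.01166 = 0.09432 M.
Dilution factor = 250.0/19.96 = 12.53, so [stock] = 0.09432 x 12.53 = 1.18 M.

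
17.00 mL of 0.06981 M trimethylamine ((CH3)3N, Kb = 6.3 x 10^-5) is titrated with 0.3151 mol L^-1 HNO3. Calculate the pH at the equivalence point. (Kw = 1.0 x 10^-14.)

n((CH3)3N) = 0.06981 x 0.01700 = 0.001187 mol; V(HNO3) at equivalence = 0.001187/0.3151 = 0.003766 L.
At equivalence the base is fully converted to (CH3)3NH+; total volume = 0.02077 L, so [(CH3)3NH+] = 0.001187/0.02077 = 0.05715 M.
Ka((CH3)3NH+) = Kw/Kb = 1.0e-14 / 6.3 x 10^-5 = 1.59e-10.
[H^+] = sqrt(Ka x [(CH3)3NH+]) = sqrt(1.59e-10 x 0.05715) = 3.01e-6 M.
pH = -log(3.01e-6) = 5.52.

5.52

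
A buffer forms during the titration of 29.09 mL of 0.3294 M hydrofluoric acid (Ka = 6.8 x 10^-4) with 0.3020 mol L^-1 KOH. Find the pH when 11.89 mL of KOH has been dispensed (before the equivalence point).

Initial n(HF) = 0.3294 x 0.02909 = 0.009582 mol.
n(KOH) added = 0.3020 x 0.01189 = 0.003591 mol, converting that many moles of HF to F-.
Remaining n(HF) = 0.005991 mol; n(F-) = 0.003591 mol.
By Henderson-Hasselbalch, pH = pKa + log([A^-]/[HA]) = 3.17 + log(0.003591/0.005991) = 3.17 + (-0.22) = 2.95.

2.95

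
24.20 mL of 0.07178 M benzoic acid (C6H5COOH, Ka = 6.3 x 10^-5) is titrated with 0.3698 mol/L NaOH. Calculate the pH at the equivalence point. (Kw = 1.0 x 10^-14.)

n(C6H5COOH) = 0.07178 x 0.02420 = 0.001737 mol; V(NaOH) at equivalence = 0.001737/0.3698 = 0.004697 L.
At equivalence all the acid is converted to C6H5COO-; total volume = 0.02420 + 0.004697 = 0.02890 L, so [C6H5COO-] = 0.001737/0.02890 = 0.06011 M.
Kb = Kw/Ka = 1.0e-14 / 6.3 x 10^-5 = 1.59e-10.
[OH^-] = sqrt(Kb x [C6H5COO-]) = sqrt(1.59e-10 x 0.06011) = 3.09e-6 M.
pOH = 5.51, so pH = 14.00 - 5.51 = 8.49.

8.49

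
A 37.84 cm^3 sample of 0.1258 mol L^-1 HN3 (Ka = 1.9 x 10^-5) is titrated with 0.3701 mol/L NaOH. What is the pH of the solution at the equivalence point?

8.85

n(HN3) = 0.1258 x 0.03784 = 0.004760 mol; V(NaOH) at equivalence = 0.004760/0.3701 = 0.01286 L.
At equivalence all the acid is converted to N3-; total volume = 0.03784 + 0.01286 = 0.05070 L, so [N3-] = 0.004760/0.05070 = 0.09389 M.
Kb = Kw/Ka = 1.0e-14 / 1.9 x 10^-5 = 5.26e-10.
[OH^-] = sqrt(Kb x [N3-]) = sqrt(5.26e-10 x 0.09389) = 7.03e-6 M.
pOH = 5.15, so pH = 14.00 - 5.15 = 8.85.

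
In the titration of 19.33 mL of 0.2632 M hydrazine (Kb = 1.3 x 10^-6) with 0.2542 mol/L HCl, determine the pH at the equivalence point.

n(N2H4) = 0.2632 x 0.01933 = 0.005088 mol; V(HCl) at equivalence = 0.005088/0.2542 = 0.02001 L.
At equivalence the base is fully converted to N2H5+; total volume = 0.03934 L, so [N2H5+] = 0.005088/0.03934 = 0.1293 M.
Ka(N2H5+) = Kw/Kb = 1.0e-14 / 1.3 x 10^-6 = 7.69e-9.
[H^+] = sqrt(Ka x [N2H5+]) = sqrt(7.69e-9 x 0.1293) = 3.15e-5 M.
pH = -log(3.15e-5) = 4.50.

4.50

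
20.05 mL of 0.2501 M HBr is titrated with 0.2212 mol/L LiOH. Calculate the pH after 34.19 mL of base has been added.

n(acid) = 0.2501 x 0.02005 = 0.005015 mol; n(LiOH) added = 0.2212 x 0.03419 = 0.007563 mol.
Base is in excess by 0.007563 - 0.005015 = 0.002548 mol in a total volume of 0.05424 L.
[OH^-] = 0.002548/0.05424 = 0.04698 M, so pOH = 1.33 and pH = 14.00 - 1.33 = 12.67.

12.67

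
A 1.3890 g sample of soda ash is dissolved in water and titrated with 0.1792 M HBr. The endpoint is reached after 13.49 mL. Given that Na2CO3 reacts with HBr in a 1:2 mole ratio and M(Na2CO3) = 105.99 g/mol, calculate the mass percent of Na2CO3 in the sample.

n(HBr) = 0.1792 x 0.01349 = 0.002417 mol.
n(Na2CO3) = 0.002417 / 2 = 0.001209 mol.
mass of Na2CO3 = 0.001209 x 105.99 = 0.1281 g.
% purity = 0.1281 / 1.3890 x 100 = 9.22%.

9.22%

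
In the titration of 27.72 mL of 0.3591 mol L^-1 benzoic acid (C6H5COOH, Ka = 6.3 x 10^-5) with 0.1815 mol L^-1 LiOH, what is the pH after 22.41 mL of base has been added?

4.04

Initial n(C6H5COOH) = 0.3591 x 0.02772 = 0.009954 mol.
n(LiOH) added = 0.1815 x 0.02241 = 0.004067 mol, converting that many moles of C6H5COOH to C6H5COO-.
Remaining n(C6H5COOH) = 0.005887 mol; n(C6H5COO-) = 0.004067 mol.
By Henderson-Hasselbalch, pH = pKa + log([A^-]/[HA]) = 4.20 + log(0.004067/0.005887) = 4.20 + (-0.16) = 4.04.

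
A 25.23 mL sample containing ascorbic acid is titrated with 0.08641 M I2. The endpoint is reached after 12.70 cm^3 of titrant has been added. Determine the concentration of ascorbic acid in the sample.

0.0435 M

n(I2) = 0.08641 x 0.01270 = 0.001097 mol.
From the balanced equation, 1 mol I2 reacts with 1 mol ascorbic acid, so n(ascorbic acid) = 0.001097 x 1/1 = 0.001097 mol.
[ascorbic acid] = 0.001097 / 0.02523 L = 0.0435 M.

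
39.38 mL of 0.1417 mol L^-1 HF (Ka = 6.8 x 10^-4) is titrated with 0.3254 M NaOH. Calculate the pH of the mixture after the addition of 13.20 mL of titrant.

3.69

Initial n(HF) = 0.1417 x 0.03938 = 0.005580 mol.
n(NaOH) added = 0.3254 x 0.01320 = 0.004295 mol, converting that many moles of HF to F-.
Remaining n(HF) = 0.001285 mol; n(F-) = 0.004295 mol.
By Henderson-Hasselbalch, pH = pKa + log([A^-]/[HA]) = 3.17 + log(0.004295/0.001285) = 3.17 + (+0.52) = 3.69.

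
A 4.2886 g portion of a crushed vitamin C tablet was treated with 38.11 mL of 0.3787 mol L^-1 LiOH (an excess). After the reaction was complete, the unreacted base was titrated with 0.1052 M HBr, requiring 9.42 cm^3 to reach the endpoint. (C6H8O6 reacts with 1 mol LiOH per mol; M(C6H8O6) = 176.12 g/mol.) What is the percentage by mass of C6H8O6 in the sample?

55.2%

Total n(LiOH) added = 0.3787 x 0.03811 = 0.01443 mol.
n(HBr) used = 0.1052 x 0.009420 = 0.0009910 mol, which equals the excess n(LiOH).
So n(LiOH) consumed by the sample = 0.01443 - 0.0009910 = 0.01344 mol.
n(C6H8O6) = 0.01344 / 1 = 0.01344 mol.
mass C6H8O6 = 0.01344 x 176.12 = 2.367 g, so %C6H8O6 = 2.367/4.2886 x 100 = 55.2%.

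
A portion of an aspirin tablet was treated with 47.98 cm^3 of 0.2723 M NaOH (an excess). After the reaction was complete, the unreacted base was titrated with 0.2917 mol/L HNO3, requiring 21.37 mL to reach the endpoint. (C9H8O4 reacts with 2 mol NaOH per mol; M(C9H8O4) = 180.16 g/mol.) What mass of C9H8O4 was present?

0.615 g

Total n(NaOH) added = 0.2723 x 0.04798 = 0.01306 mol.
n(HNO3) used = 0.2917 x 0.02137 = 0.006234 mol, which equals the excess n(NaOH).
So n(NaOH) consumed by the sample = 0.01306 - 0.006234 = 0.006831 mol.
n(C9H8O4) = 0.006831 / 2 = 0.003416 mol.
mass = 0.003416 mol x 180.16 g/mol = 0.615 g.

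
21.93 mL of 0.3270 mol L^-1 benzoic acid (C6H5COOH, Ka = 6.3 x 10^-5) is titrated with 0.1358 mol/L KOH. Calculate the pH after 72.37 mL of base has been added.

n(acid) = 0.3270 x 0.02193 = 0.007171 mol; n(KOH) added = 0.1358 x 0.07237 = 0.009828 mol.
Base is in excess by 0.009828 - 0.007171 = 0.002657 mol in a total volume of 0.09430 L.
[OH^-] = 0.002657/0.09430 = 0.02817 M, so pOH = 1.55 and pH = 14.00 - 1.55 = 12.45.

12.45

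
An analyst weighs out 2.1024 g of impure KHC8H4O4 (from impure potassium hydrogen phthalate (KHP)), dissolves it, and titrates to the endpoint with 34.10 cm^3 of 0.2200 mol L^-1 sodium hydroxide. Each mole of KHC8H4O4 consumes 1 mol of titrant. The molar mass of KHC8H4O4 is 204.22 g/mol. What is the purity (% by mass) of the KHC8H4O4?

72.9%

n(NaOH) = 0.2200 x 0.03410 = 0.007502 mol.
n(KHC8H4O4) = 0.007502 / 1 = 0.007502 mol.
mass of KHC8H4O4 = 0.007502 x 204.22 = 1.532 g.
% purity = 1.532 / 2.1024 x 100 = 72.9%.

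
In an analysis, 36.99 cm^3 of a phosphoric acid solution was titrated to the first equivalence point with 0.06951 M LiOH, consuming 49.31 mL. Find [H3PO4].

0.0927 M

n(LiOH) = 0.06951 x 0.04931 = 0.003428 mol.
At the first equivalence point, 1 mol OH^- react per mol H3PO4, so n(H3PO4) = 0.003428 / 1 = 0.003428 mol.
[H3PO4] = 0.003428 / 0.03699 L = 0.0927 M.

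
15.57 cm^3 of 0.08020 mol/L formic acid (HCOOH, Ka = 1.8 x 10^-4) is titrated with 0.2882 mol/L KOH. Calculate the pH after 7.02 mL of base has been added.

12.54

n(acid) = 0.08020 x 0.01557 = 0.001249 mol; n(KOH) added = 0.2882 x 0.007020 = 0.002023 mol.
Base is in excess by 0.002023 - 0.001249 = 0.0007745 mol in a total volume of 0.02259 L.
[OH^-] = 0.0007745/0.02259 = 0.03428 M, so pOH = 1.46 and pH = 14.00 - 1.46 = 12.54.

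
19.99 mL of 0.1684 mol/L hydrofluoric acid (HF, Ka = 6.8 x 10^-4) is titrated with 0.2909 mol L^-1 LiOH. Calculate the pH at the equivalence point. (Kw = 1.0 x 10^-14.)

n(HF) = 0.1684 x 0.01999 = 0.003366 mol; V(LiOH) at equivalence = 0.003366/0.2909 = 0.01157 L.
At equivalence all the acid is converted to F-; total volume = 0.01999 + 0.01157 = 0.03156 L, so [F-] = 0.003366/0.03156 = 0.1067 M.
Kb = Kw/Ka = 1.0e-14 / 6.8 x 10^-4 = 1.47e-11.
[OH^-] = sqrt(Kb x [F-]) = sqrt(1.47e-11 x 0.1067) = 1.25e-6 M.
pOH = 5.90, so pH = 14.00 - 5.90 = 8.10.

8.10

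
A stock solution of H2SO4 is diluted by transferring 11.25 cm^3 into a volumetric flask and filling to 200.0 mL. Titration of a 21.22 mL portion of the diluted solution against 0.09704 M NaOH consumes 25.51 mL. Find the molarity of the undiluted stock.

1.04 M

n(NaOH) = 0.09704 x 0.02551 = 0.002475 mol.
n(H2SO4) in the aliquot = 0.002475 x 1/2 = 0.001238 mol.
[diluted H2SO4] = 0.001238 / 0.02122 = 0.05833 M.
Dilution factor = 200.0/11.25 = 17.78, so [stock] = 0.05833 x 17.78 = 1.04 M.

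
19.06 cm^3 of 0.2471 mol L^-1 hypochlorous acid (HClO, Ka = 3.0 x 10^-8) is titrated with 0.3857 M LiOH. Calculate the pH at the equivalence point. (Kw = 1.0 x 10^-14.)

10.35

n(HClO) = 0.2471 x 0.01906 = 0.004710 mol; V(LiOH) at equivalence = 0.004710/0.3857 = 0.01221 L.
At equivalence all the acid is converted to ClO-; total volume = 0.01906 + 0.01221 = 0.03127 L, so [ClO-] = 0.004710/0.03127 = 0.1506 M.
Kb = Kw/Ka = 1.0e-14 / 3.0 x 10^-8 = 3.33e-7.
[OH^-] = sqrt(Kb x [ClO-]) = sqrt(3.33e-7 x 0.1506) = 0.000224 M.
pOH = 3.65, so pH = 14.00 - 3.65 = 10.35.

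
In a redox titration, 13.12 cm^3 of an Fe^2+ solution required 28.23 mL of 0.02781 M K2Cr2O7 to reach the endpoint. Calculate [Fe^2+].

n(K2Cr2O7) = 0.02781 x 0.02823 = 0.0007851 mol.
From the balanced equation, 1 mol K2Cr2O7 reacts with 6 mol Fe^2+, so n(Fe^2+) = 0.0007851 x 6/1 = 0.004710 mol.
[Fe^2+] = 0.004710 / 0.01312 L = 0.359 M.

0.359 M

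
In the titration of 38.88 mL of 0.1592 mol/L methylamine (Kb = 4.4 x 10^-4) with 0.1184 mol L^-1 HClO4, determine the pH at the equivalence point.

5.91

n(CH3NH2) = 0.1592 x 0.03888 = 0.006190 mol; V(HClO4) at equivalence = 0.006190/0.1184 = 0.05228 L.
At equivalence the base is fully converted to CH3NH3+; total volume = 0.09116 L, so [CH3NH3+] = 0.006190/0.09116 = 0.06790 M.
Ka(CH3NH3+) = Kw/Kb = 1.0e-14 / 4.4 x 10^-4 = 2.27e-11.
[H^+] = sqrt(Ka x [CH3NH3+]) = sqrt(2.27e-11 x 0.06790) = 1.24e-6 M.
pH = -log(1.24e-6) = 5.91.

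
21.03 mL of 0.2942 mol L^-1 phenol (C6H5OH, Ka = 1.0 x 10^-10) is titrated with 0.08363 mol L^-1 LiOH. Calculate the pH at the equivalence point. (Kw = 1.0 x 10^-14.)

n(C6H5OH) = 0.2942 x 0.02103 = 0.006187 mol; V(LiOH) at equivalence = 0.006187/0.08363 = 0.07398 L.
At equivalence all the acid is converted to C6H5O-; total volume = 0.02103 + 0.07398 = 0.09501 L, so [C6H5O-] = 0.006187/0.09501 = 0.06512 M.
Kb = Kw/Ka = 1.0e-14 / 1.0 x 10^-10 = 0.000100.
[OH^-] = sqrt(Kb x [C6H5O-]) = sqrt(0.000100 x 0.06512) = 0.00255 M.
pOH = 2.59, so pH = 14.00 - 2.59 = 11.41.

11.41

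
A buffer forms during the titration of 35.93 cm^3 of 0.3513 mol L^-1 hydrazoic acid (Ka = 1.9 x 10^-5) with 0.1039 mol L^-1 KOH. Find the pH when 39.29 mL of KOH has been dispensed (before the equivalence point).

Initial n(HN3) = 0.3513 x 0.03593 = 0.01262 mol.
n(KOH) added = 0.1039 x 0.03929 = 0.004082 mol, converting that many moles of HN3 to N3-.
Remaining n(HN3) = 0.008540 mol; n(N3-) = 0.004082 mol.
By Henderson-Hasselbalch, pH = pKa + log([A^-]/[HA]) = 4.72 + log(0.004082/0.008540) = 4.72 + (-0.32) = 4.40.

4.40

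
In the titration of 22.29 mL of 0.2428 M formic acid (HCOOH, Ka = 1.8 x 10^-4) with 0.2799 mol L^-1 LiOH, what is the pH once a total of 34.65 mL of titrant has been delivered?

n(acid) = 0.2428 x 0.02229 = 0.005412 mol; n(LiOH) added = 0.2799 x 0.03465 = 0.009699 mol.
Base is in excess by 0.009699 - 0.005412 = 0.004287 mol in a total volume of 0.05694 L.
[OH^-] = 0.004287/0.05694 = 0.07528 M, so pOH = 1.12 and pH = 14.00 - 1.12 = 12.88.

12.88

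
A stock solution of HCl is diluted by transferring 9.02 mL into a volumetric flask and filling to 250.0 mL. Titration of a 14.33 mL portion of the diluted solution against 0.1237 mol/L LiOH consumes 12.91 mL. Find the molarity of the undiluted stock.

3.09 M

n(LiOH) = 0.1237 x 0.01291 = 0.001597 mol.
n(HCl) in the aliquot = 0.001597 mol.
[diluted HCl] = 0.001597 / 0.01433 = 0.1114 M.
Dilution factor = 250.0/9.020 = 27.72, so [stock] = 0.1114 x 27.72 = 3.09 M.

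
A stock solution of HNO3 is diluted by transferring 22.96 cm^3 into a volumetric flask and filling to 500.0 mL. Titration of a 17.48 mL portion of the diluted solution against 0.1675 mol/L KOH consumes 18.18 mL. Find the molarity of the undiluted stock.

n(KOH) = 0.1675 x 0.01818 = 0.003045 mol.
n(HNO3) in the aliquot = 0.003045 mol.
[diluted HNO3] = 0.003045 / 0.01748 = 0.1742 M.
Dilution factor = 500.0/22.96 = 21.78, so [stock] = 0.1742 x 21.78 = 3.79 M.

3.79 M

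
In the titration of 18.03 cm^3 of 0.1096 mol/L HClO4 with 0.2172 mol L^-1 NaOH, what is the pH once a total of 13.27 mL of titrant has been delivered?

n(acid) = 0.1096 x 0.01803 = 0.001976 mol; n(NaOH) added = 0.2172 x 0.01327 = 0.002882 mol.
Base is in excess by 0.002882 - 0.001976 = 0.0009062 mol in a total volume of 0.03130 L.
[OH^-] = 0.0009062/0.03130 = 0.02895 M, so pOH = 1.54 and pH = 14.00 - 1.54 = 12.46.

12.46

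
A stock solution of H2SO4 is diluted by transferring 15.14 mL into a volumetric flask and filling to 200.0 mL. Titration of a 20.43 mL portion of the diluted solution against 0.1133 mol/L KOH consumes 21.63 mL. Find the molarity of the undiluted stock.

n(KOH) = 0.1133 x 0.02163 = 0.002451 mol.
n(H2SO4) in the aliquot = 0.002451 x 1/2 = 0.001225 mol.
[diluted H2SO4] = 0.001225 / 0.02043 = 0.05998 M.
Dilution factor = 200.0/15.14 = 13.21, so [stock] = 0.05998 x 13.21 = 0.792 M.

0.792 M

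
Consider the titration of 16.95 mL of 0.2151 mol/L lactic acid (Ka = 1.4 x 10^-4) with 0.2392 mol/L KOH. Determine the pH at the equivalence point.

n(HC3H5O3) = 0.2151 x 0.01695 = 0.003646 mol; V(KOH) at equivalence = 0.003646/0.2392 = 0.01524 L.
At equivalence all the acid is converted to C3H5O3-; total volume = 0.01695 + 0.01524 = 0.03219 L, so [C3H5O3-] = 0.003646/0.03219 = 0.1133 M.
Kb = Kw/Ka = 1.0e-14 / 1.4 x 10^-4 = 7.14e-11.
[OH^-] = sqrt(Kb x [C3H5O3-]) = sqrt(7.14e-11 x 0.1133) = 2.84e-6 M.
pOH = 5.55, so pH = 14.00 - 5.55 = 8.45.

8.45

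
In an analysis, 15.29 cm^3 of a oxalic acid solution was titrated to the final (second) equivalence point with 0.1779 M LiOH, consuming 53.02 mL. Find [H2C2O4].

n(LiOH) = 0.1779 x 0.05302 = 0.009432 mol.
At the final (second) equivalence point, 2 mol OH^- react per mol H2C2O4, so n(H2C2O4) = 0.009432 / 2 = 0.004716 mol.
[H2C2O4] = 0.004716 / 0.01529 L = 0.308 M.

0.308 M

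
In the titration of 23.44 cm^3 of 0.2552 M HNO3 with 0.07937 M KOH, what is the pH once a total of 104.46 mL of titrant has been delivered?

12.26

n(acid) = 0.2552 x 0.02344 = 0.005982 mol; n(KOH) added = 0.07937 x 0.1045 = 0.008291 mol.
Base is in excess by 0.008291 - 0.005982 = 0.002309 mol in a total volume of 0.1279 L.
[OH^-] = 0.002309/0.1279 = 0.01805 M, so pOH = 1.74 and pH = 14.00 - 1.74 = 12.26.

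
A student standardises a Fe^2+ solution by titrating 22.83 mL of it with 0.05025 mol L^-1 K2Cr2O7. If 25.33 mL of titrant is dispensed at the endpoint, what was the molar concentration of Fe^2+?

n(K2Cr2O7) = 0.05025 x 0.02533 = 0.001273 mol.
From the balanced equation, 1 mol K2Cr2O7 reacts with 6 mol Fe^2+, so n(Fe^2+) = 0.001273 x 6/1 = 0.007637 mol.
[Fe^2+] = 0.007637 / 0.02283 L = 0.335 M.

0.335 M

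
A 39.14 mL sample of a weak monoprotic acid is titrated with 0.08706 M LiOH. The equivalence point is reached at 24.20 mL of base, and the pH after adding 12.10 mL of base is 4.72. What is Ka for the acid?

12.10 mL is half of the equivalence volume, so this is the half-equivalence point where [HA] = [A^-].
At half-equivalence pH = pKa, so pKa = 4.72.
Ka = 10^(-4.72) = 1.9 x 10^-5.

1.9 x 10^-5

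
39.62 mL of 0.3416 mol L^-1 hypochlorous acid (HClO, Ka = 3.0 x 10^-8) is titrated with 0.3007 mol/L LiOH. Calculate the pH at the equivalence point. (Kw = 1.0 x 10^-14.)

10.36

n(HClO) = 0.3416 x 0.03962 = 0.01353 mol; V(LiOH) at equivalence = 0.01353/0.3007 = 0.04501 L.
At equivalence all the acid is converted to ClO-; total volume = 0.03962 + 0.04501 = 0.08463 L, so [ClO-] = 0.01353/0.08463 = 0.1599 M.
Kb = Kw/Ka = 1.0e-14 / 3.0 x 10^-8 = 3.33e-7.
[OH^-] = sqrt(Kb x [ClO-]) = sqrt(3.33e-7 x 0.1599) = 0.000231 M.
pOH = 3.64, so pH = 14.00 - 3.64 = 10.36.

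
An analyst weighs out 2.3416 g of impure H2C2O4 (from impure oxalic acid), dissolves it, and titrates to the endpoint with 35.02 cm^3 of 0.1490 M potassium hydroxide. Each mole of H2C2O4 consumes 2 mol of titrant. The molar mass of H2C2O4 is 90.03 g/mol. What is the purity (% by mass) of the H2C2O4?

n(KOH) = 0.1490 x 0.03502 = 0.005218 mol.
n(H2C2O4) = 0.005218 / 2 = 0.002609 mol.
mass of H2C2O4 = 0.002609 x 90.03 = 0.2349 g.
% purity = 0.2349 / 2.3416 x 100 = 10.0%.

10.0%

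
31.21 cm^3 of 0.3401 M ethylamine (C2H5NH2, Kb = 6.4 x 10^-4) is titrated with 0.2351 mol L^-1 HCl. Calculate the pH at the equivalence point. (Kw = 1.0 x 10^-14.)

5.83

n(C2H5NH2) = 0.3401 x 0.03121 = 0.01061 mol; V(HCl) at equivalence = 0.01061/0.2351 = 0.04515 L.
At equivalence the base is fully converted to C2H5NH3+; total volume = 0.07636 L, so [C2H5NH3+] = 0.01061/0.07636 = 0.1390 M.
Ka(C2H5NH3+) = Kw/Kb = 1.0e-14 / 6.4 x 10^-4 = 1.56e-11.
[H^+] = sqrt(Ka x [C2H5NH3+]) = sqrt(1.56e-11 x 0.1390) = 1.47e-6 M.
pH = -log(1.47e-6) = 5.83.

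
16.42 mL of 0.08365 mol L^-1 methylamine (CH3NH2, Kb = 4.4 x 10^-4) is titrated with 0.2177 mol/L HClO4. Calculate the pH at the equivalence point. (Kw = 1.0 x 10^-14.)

5.93

n(CH3NH2) = 0.08365 x 0.01642 = 0.001374 mol; V(HClO4) at equivalence = 0.001374/0.2177 = 0.006309 L.
At equivalence the base is fully converted to CH3NH3+; total volume = 0.02273 L, so [CH3NH3+] = 0.001374/0.02273 = 0.06043 M.
Ka(CH3NH3+) = Kw/Kb = 1.0e-14 / 4.4 x 10^-4 = 2.27e-11.
[H^+] = sqrt(Ka x [CH3NH3+]) = sqrt(2.27e-11 x 0.06043) = 1.17e-6 M.
pH = -log(1.17e-6) = 5.93.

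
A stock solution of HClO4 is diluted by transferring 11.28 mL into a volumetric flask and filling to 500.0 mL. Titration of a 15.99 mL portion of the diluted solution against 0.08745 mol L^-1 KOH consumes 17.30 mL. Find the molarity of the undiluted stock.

4.19 M

n(KOH) = 0.08745 x 0.01730 = 0.001513 mol.
n(HClO4) in the aliquot = 0.001513 mol.
[diluted HClO4] = 0.001513 / 0.01599 = 0.09461 M.
Dilution factor = 500.0/11.28 = 44.33, so [stock] = 0.09461 x 44.33 = 4.19 M.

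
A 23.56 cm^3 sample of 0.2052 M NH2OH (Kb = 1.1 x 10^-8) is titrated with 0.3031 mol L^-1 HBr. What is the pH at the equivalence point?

n(NH2OH) = 0.2052 x 0.02356 = 0.004835 mol; V(HBr) at equivalence = 0.004835/0.3031 = 0.01595 L.
At equivalence the base is fully converted to NH3OH+; total volume = 0.03951 L, so [NH3OH+] = 0.004835/0.03951 = 0.1224 M.
Ka(NH3OH+) = Kw/Kb = 1.0e-14 / 1.1 x 10^-8 = 9.09e-7.
[H^+] = sqrt(Ka x [NH3OH+]) = sqrt(9.09e-7 x 0.1224) = 0.000334 M.
pH = -log(0.000334) = 3.48.

3.48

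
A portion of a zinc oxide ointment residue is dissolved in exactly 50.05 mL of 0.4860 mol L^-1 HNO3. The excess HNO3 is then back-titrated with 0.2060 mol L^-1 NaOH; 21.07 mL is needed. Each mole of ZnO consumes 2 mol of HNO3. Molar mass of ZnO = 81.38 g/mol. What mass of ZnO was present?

Total n(HNO3) added = 0.4860 x 0.05005 = 0.02432 mol.
n(NaOH) used = 0.2060 x 0.02107 = 0.004340 mol, which equals the excess n(HNO3).
So n(HNO3) consumed by the sample = 0.02432 - 0.004340 = 0.01998 mol.
n(ZnO) = 0.01998 / 2 = 0.009992 mol.
mass = 0.009992 mol x 81.38 g/mol = 0.813 g.

0.813 g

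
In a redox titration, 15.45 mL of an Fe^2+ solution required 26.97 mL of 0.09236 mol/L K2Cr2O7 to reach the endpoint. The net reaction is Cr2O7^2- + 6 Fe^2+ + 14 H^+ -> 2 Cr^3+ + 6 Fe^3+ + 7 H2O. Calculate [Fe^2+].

n(K2Cr2O7) = 0.09236 x 0.02697 = 0.002491 mol.
From the balanced equation, 1 mol K2Cr2O7 reacts with 6 mol Fe^2+, so n(Fe^2+) = 0.002491 x 6/1 = 0.01495 mol.
[Fe^2+] = 0.01495 / 0.01545 L = 0.967 M.

0.967 M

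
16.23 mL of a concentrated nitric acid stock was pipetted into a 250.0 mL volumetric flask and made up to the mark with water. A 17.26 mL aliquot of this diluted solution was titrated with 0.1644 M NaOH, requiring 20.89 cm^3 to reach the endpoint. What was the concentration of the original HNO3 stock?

3.06 M

n(NaOH) = 0.1644 x 0.02089 = 0.003434 mol.
n(HNO3) in the aliquot = 0.003434 mol.
[diluted HNO3] = 0.003434 / 0.01726 = 0.1990 M.
Dilution factor = 250.0/16.23 = 15.40, so [stock] = 0.1990 x 15.40 = 3.06 M.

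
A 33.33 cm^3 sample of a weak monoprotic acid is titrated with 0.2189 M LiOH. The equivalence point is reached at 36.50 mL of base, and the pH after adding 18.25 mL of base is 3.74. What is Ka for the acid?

18.25 mL is half of the equivalence volume, so this is the half-equivalence point where [HA] = [A^-].
At half-equivalence pH = pKa, so pKa = 3.74.
Ka = 10^(-3.74) = 1.8 x 10^-4.

1.8 x 10^-4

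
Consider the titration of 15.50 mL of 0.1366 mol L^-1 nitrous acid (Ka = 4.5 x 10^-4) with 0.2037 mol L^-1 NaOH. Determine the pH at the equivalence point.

8.13

n(HNO2) = 0.1366 x 0.01550 = 0.002117 mol; V(NaOH) at equivalence = 0.002117/0.2037 = 0.01039 L.
At equivalence all the acid is converted to NO2-; total volume = 0.01550 + 0.01039 = 0.02589 L, so [NO2-] = 0.002117/0.02589 = 0.08177 M.
Kb = Kw/Ka = 1.0e-14 / 4.5 x 10^-4 = 2.22e-11.
[OH^-] = sqrt(Kb x [NO2-]) = sqrt(2.22e-11 x 0.08177) = 1.35e-6 M.
pOH = 5.87, so pH = 14.00 - 5.87 = 8.13.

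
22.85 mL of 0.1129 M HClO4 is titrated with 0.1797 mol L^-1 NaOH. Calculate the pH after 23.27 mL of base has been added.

12.54

n(acid) = 0.1129 x 0.02285 = 0.002580 mol; n(NaOH) added = 0.1797 x 0.02327 = 0.004182 mol.
Base is in excess by 0.004182 - 0.002580 = 0.001602 mol in a total volume of 0.04612 L.
[OH^-] = 0.001602/0.04612 = 0.03473 M, so pOH = 1.46 and pH = 14.00 - 1.46 = 12.54.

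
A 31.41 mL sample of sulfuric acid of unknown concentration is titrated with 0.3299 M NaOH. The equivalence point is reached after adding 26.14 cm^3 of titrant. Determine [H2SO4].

n(NaOH) delivered = 0.3299 x 0.02614 = 0.008624 mol.
The reaction is 1 H2SO4 + 2 NaOH, so n(H2SO4) = 0.008624 x 1/2 = 0.004312 mol.
[H2SO4] = 0.004312 mol / 0.03141 L = 0.137 M.

0.137 M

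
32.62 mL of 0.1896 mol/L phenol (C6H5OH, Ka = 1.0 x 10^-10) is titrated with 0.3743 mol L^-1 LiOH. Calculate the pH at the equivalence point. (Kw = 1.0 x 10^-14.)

n(C6H5OH) = 0.1896 x 0.03262 = 0.006185 mol; V(LiOH) at equivalence = 0.006185/0.3743 = 0.01652 L.
At equivalence all the acid is converted to C6H5O-; total volume = 0.03262 + 0.01652 = 0.04914 L, so [C6H5O-] = 0.006185/0.04914 = 0.1259 M.
Kb = Kw/Ka = 1.0e-14 / 1.0 x 10^-10 = 0.000100.
[OH^-] = sqrt(Kb x [C6H5O-]) = sqrt(0.000100 x 0.1259) = 0.00355 M.
pOH = 2.45, so pH = 14.00 - 2.45 = 11.55.

11.55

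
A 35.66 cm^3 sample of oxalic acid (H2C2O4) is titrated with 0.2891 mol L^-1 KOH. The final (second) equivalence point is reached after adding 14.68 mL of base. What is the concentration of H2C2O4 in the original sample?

0.0595 M

n(KOH) = 0.2891 x 0.01468 = 0.004244 mol.
At the final (second) equivalence point, 2 mol OH^- react per mol H2C2O4, so n(H2C2O4) = 0.004244 / 2 = 0.002122 mol.
[H2C2O4] = 0.002122 / 0.03566 L = 0.0595 M.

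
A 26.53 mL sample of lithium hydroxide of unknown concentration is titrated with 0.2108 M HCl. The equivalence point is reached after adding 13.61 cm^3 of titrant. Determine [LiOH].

0.108 M

n(HCl) delivered = 0.2108 x 0.01361 = 0.002869 mol.
For a 1:1 reaction, n(LiOH) = 0.002869 mol.
[LiOH] = 0.002869 mol / 0.02653 L = 0.108 M.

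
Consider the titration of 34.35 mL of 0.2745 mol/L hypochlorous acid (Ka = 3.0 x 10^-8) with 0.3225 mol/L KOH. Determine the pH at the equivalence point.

n(HClO) = 0.2745 x 0.03435 = 0.009429 mol; V(KOH) at equivalence = 0.009429/0.3225 = 0.02924 L.
At equivalence all the acid is converted to ClO-; total volume = 0.03435 + 0.02924 = 0.06359 L, so [ClO-] = 0.009429/0.06359 = 0.1483 M.
Kb = Kw/Ka = 1.0e-14 / 3.0 x 10^-8 = 3.33e-7.
[OH^-] = sqrt(Kb x [ClO-]) = sqrt(3.33e-7 x 0.1483) = 0.000222 M.
pOH = 3.65, so pH = 14.00 - 3.65 = 10.35.

10.35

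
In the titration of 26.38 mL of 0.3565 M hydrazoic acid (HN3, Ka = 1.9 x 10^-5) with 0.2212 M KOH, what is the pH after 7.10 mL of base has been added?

4.02

Initial n(HN3) = 0.3565 x 0.02638 = 0.009404 mol.
n(KOH) added = 0.2212 x 0.007100 = 0.001571 mol, converting that many moles of HN3 to N3-.
Remaining n(HN3) = 0.007834 mol; n(N3-) = 0.001571 mol.
By Henderson-Hasselbalch, pH = pKa + log([A^-]/[HA]) = 4.72 + log(0.001571/0.007834) = 4.72 + (-0.70) = 4.02.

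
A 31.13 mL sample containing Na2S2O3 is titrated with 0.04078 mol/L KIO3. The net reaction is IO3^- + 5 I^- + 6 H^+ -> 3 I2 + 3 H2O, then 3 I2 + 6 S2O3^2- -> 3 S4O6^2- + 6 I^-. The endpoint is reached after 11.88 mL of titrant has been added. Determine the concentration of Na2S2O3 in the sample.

0.0934 M

n(KIO3) = 0.04078 x 0.01188 = 0.0004845 mol.
From the balanced equation, 1 mol KIO3 reacts with 6 mol Na2S2O3, so n(Na2S2O3) = 0.0004845 x 6/1 = 0.002907 mol.
[Na2S2O3] = 0.002907 / 0.03113 L = 0.0934 M.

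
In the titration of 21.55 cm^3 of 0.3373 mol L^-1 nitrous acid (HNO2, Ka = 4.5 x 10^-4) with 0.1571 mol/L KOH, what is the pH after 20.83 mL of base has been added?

Initial n(HNO2) = 0.3373 x 0.02155 = 0.007269 mol.
n(KOH) added = 0.1571 x 0.02083 = 0.003272 mol, converting that many moles of HNO2 to NO2-.
Remaining n(HNO2) = 0.003996 mol; n(NO2-) = 0.003272 mol.
By Henderson-Hasselbalch, pH = pKa + log([A^-]/[HA]) = 3.35 + log(0.003272/0.003996) = 3.35 + (-0.09) = 3.26.

3.26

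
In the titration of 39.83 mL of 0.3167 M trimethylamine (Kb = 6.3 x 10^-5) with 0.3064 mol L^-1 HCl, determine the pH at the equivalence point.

n((CH3)3N) = 0.3167 x 0.03983 = 0.01261 mol; V(HCl) at equivalence = 0.01261/0.3064 = 0.04117 L.
At equivalence the base is fully converted to (CH3)3NH+; total volume = 0.08100 L, so [(CH3)3NH+] = 0.01261/0.08100 = 0.1557 M.
Ka((CH3)3NH+) = Kw/Kb = 1.0e-14 / 6.3 x 10^-5 = 1.59e-10.
[H^+] = sqrt(Ka x [(CH3)3NH+]) = sqrt(1.59e-10 x 0.1557) = 4.97e-6 M.
pH = -log(4.97e-6) = 5.30.

5.30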